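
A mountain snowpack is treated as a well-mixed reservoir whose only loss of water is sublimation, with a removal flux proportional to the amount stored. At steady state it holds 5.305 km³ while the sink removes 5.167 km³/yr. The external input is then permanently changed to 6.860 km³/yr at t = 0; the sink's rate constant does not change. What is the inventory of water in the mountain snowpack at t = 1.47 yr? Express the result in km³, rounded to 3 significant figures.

6.63 km³

The sink rate constant is k = F₀/M₀ = 5.167/5.305 = 0.9740 yr⁻¹.
Solving dM/dt = F₁ − kM with M(0) = M₀ gives M(t) = F₁/k + (M₀ − F₁/k)·e^(−kt).
F₁/k = 6.860/0.9740 = 7.0432 km³; kt = 0.9740 × 1.47 = 1.432, e^(−kt) = 0.2389.
M(1.47) = 7.0432 + (5.305 − 7.0432) × 0.2389 = 7.0432 − 0.4152 = 6.6280 km³.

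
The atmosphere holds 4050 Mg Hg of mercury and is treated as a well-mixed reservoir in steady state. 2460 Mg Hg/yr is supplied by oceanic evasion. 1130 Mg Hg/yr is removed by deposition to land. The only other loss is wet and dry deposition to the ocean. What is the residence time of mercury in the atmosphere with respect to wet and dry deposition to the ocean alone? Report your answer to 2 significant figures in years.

3.0 yr

At steady state ΣF_in = ΣF_out.
ΣF_in = 2460.0 Mg Hg/yr.
Wet and dry deposition to the ocean flux = ΣF_in − (1130) = 2460.0 − 1130 = 1330 Mg Hg/yr.
τ = M / F = 4050 / 1330 = 3.045 yr.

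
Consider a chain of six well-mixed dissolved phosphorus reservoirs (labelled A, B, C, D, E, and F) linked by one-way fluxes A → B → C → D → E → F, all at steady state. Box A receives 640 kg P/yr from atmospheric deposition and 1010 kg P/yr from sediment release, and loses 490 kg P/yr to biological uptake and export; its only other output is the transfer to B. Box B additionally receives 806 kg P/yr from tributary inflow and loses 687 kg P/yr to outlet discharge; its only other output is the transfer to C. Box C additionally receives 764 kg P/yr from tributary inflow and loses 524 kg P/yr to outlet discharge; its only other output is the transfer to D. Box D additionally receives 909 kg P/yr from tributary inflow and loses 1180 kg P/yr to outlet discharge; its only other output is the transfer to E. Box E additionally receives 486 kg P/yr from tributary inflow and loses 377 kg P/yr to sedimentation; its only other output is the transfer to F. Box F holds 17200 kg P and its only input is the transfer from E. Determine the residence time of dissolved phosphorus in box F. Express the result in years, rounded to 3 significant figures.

Box A: F(A→B) = (640 + 1010) − 490 = 1160.0 kg P/yr.
Box B: F(B→C) = (1160.0 + 806) − 687 = 1279.0 kg P/yr.
Box C: F(C→D) = (1279.0 + 764) − 524 = 1519.0 kg P/yr.
Box D: F(D→E) = (1519.0 + 909) − 1180 = 1248.0 kg P/yr.
Box E: F(E→F) = (1248.0 + 486) − 377 = 1357.0 kg P/yr.
Box F throughput = its input = 1357.0 kg P/yr; τ = 17200 / 1357.0 = 12.68 yr.

12.7 yr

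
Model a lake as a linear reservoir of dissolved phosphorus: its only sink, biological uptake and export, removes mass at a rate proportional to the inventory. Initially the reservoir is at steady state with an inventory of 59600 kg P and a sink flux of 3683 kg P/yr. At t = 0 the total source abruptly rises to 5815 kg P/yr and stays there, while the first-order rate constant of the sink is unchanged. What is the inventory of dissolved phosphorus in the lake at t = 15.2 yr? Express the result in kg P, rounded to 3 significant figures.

80600 kg P

τ = M₀/F₀ = 59600/3683 = 16.18 yr; rate constant k = 1/τ.
New steady state M_∞ = F₁/k = F₁·τ = 5815 × 16.18 = 94101 kg P.
M(t) = M_∞ + (M₀ − M_∞)·e^(−t/τ); t/τ = 15.2/16.18 = 0.9393, so e^(−t/τ) = 0.3909.
M(t) = 94101 − 34500 × 0.3909 = 80614 kg P.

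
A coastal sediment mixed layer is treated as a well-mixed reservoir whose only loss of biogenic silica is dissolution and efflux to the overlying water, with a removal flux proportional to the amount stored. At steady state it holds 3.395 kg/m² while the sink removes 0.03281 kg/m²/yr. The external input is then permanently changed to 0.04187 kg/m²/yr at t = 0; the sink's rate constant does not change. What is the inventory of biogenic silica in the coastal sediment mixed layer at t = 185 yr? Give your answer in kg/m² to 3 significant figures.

4.18 kg/m²

The sink rate constant is k = F₀/M₀ = 0.03281/3.395 = 0.009664 yr⁻¹.
Solving dM/dt = F₁ − kM with M(0) = M₀ gives M(t) = F₁/k + (M₀ − F₁/k)·e^(−kt).
F₁/k = 0.04187/0.009664 = 4.3325 kg/m²; kt = 0.009664 × 185 = 1.788, e^(−kt) = 0.1673.
M(185) = 4.3325 + (3.395 − 4.3325) × 0.1673 = 4.3325 − 0.1569 = 4.1756 kg/m².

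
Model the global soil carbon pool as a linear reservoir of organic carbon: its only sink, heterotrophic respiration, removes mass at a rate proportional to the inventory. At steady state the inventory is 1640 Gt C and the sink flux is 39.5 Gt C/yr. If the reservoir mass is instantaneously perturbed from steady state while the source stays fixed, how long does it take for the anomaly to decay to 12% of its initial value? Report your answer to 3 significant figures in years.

For a linear reservoir the anomaly decays as exp(−t/τ) with τ = M/F = 1640/39.5 = 41.52 yr.
exp(−t/τ) = 0.12 ⇒ t = −τ ln(0.12) = 41.52 × 2.120 = 88.03 yr.

88.0 yr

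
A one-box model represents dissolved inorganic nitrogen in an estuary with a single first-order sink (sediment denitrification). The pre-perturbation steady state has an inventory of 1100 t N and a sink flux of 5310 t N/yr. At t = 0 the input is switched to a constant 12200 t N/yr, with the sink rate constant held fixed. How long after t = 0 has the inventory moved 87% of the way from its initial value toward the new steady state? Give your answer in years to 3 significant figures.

τ = M₀/F₀ = 1100/5310 = 0.2072 yr.
The remaining gap fraction is e^(−t/τ); 87% covered ⇒ e^(−t/τ) = 0.130.
t = −τ ln(0.130) = 0.2072 × 2.040 = 0.4226 yr.

0.423 yr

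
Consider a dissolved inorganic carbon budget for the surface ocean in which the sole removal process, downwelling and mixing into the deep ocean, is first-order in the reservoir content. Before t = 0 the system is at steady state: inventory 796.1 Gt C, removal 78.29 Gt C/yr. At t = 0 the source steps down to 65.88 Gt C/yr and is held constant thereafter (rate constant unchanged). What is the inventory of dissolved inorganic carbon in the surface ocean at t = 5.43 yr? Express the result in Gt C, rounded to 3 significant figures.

744 Gt C

τ = M₀/F₀ = 796.1/78.29 = 10.17 yr; rate constant k = 1/τ.
New steady state M_∞ = F₁/k = F₁·τ = 65.88 × 10.17 = 669.91 Gt C.
M(t) = M_∞ + (M₀ − M_∞)·e^(−t/τ); t/τ = 5.43/10.17 = 0.5340, so e^(−t/τ) = 0.5863.
M(t) = 669.91 + 126.2 × 0.5863 = 743.89 Gt C.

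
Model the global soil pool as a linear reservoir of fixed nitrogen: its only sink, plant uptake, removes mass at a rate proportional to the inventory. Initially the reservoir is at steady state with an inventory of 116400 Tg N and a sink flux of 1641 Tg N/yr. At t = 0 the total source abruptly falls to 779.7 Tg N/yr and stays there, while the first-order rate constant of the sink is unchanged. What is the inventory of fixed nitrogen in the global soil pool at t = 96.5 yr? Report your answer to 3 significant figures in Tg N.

Residence time τ = M₀/F₀ = 70.93 yr. The eventual steady state is M_∞ = M₀·(F₁/F₀) = 116400 × 779.7/1641 = 55306 Tg N.
The anomaly ΔM(t) = M(t) − M_∞ decays as ΔM₀·e^(−t/τ) with ΔM₀ = 116400 − 55306 = 61090 Tg N.
At t = 96.5 yr, e^(−t/τ) = e^(−1.360) = 0.2565, so ΔM = 15670 Tg N and M = 55306 + 15670 = 70979 Tg N.

71000 Tg N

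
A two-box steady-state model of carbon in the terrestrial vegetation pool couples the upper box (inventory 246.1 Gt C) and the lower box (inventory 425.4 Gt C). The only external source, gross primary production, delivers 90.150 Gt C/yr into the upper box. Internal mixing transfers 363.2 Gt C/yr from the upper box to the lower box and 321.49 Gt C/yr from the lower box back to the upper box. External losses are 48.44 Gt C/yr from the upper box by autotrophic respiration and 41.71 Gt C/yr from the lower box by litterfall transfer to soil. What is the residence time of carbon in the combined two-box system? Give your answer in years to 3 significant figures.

7.45 yr

For the system as a whole, the A↔B exchange is internal and contributes nothing to the throughput; only the external sinks remove mass.
M_total = 246.1 + 425.4 = 671.50 Gt C.
ΣF_external_out = 48.44 + 41.71 = 90.150 Gt C/yr.
τ = M_total / ΣF_ext = 671.50 / 90.150 = 7.449 yr.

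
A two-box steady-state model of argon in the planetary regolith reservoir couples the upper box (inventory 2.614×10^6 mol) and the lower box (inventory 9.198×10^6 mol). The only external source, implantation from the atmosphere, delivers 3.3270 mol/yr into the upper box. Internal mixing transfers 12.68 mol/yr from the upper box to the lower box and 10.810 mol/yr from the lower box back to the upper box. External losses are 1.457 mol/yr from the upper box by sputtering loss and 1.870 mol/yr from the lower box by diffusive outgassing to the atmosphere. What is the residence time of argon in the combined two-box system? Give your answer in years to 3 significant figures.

3.55×10^6 yr

For the system as a whole, the A↔B exchange is internal and contributes nothing to the throughput; only the external sinks remove mass.
M_total = 2.614×10^6 + 9.198×10^6 = 1.1812×10^7 mol.
ΣF_external_out = 1.457 + 1.870 = 3.3270 mol/yr.
τ = M_total / ΣF_ext = 1.1812×10^7 / 3.3270 = 3.550×10^6 yr.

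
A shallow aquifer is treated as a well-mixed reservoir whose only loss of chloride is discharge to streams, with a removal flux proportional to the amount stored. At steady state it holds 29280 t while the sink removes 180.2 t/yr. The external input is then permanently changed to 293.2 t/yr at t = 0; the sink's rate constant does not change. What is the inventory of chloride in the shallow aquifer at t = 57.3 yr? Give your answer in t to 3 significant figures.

Residence time τ = M₀/F₀ = 162.5 yr. The eventual steady state is M_∞ = M₀·(F₁/F₀) = 29280 × 293.2/180.2 = 47641 t.
The anomaly ΔM(t) = M(t) − M_∞ decays as ΔM₀·e^(−t/τ) with ΔM₀ = 29280 − 47641 = −18360 t.
At t = 57.3 yr, e^(−t/τ) = e^(−0.3526) = 0.7028, so ΔM = −12900 t and M = 47641 − 12900 = 34736 t.

34700 t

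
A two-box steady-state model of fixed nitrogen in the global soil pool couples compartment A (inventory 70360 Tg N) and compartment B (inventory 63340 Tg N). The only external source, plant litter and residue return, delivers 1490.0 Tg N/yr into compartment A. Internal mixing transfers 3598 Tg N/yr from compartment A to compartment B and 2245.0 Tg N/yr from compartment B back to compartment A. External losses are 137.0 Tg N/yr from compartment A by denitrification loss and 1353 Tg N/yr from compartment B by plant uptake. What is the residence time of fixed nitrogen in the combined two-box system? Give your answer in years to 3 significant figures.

89.7 yr

For the system as a whole, the A↔B exchange is internal and contributes nothing to the throughput; only the external sinks remove mass.
M_total = 70360 + 63340 = 133700 Tg N.
ΣF_external_out = 137.0 + 1353 = 1490.0 Tg N/yr.
τ = M_total / ΣF_ext = 133700 / 1490.0 = 89.73 yr.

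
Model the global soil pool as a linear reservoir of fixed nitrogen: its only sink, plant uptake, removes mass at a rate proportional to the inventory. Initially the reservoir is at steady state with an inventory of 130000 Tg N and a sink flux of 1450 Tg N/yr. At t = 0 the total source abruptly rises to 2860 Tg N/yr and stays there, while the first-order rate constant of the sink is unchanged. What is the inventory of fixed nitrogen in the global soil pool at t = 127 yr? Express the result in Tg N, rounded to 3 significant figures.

226000 Tg N

Residence time τ = M₀/F₀ = 89.66 yr. The eventual steady state is M_∞ = M₀·(F₁/F₀) = 130000 × 2860/1450 = 256410 Tg N.
The anomaly ΔM(t) = M(t) − M_∞ decays as ΔM₀·e^(−t/τ) with ΔM₀ = 130000 − 256410 = −126400 Tg N.
At t = 127 yr, e^(−t/τ) = e^(−1.417) = 0.2426, so ΔM = −30660 Tg N and M = 256410 − 30660 = 225750 Tg N.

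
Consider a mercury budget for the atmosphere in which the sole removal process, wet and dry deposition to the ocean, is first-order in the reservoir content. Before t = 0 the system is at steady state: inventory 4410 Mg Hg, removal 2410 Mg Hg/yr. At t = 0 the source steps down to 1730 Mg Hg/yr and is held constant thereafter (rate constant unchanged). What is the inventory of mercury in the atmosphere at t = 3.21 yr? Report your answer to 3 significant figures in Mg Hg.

Residence time τ = M₀/F₀ = 1.830 yr. The eventual steady state is M_∞ = M₀·(F₁/F₀) = 4410 × 1730/2410 = 3165.7 Mg Hg.
The anomaly ΔM(t) = M(t) − M_∞ decays as ΔM₀·e^(−t/τ) with ΔM₀ = 4410 − 3165.7 = 1244 Mg Hg.
At t = 3.21 yr, e^(−t/τ) = e^(−1.754) = 0.1730, so ΔM = 215.3 Mg Hg and M = 3165.7 + 215.3 = 3381.0 Mg Hg.

3380 Mg Hg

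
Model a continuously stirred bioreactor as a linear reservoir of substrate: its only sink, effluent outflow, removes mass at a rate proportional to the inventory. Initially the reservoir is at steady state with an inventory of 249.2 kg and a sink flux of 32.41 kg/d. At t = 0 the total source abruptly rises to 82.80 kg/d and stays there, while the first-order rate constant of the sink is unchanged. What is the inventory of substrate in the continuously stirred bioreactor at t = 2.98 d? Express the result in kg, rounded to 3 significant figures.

374 kg

Residence time τ = M₀/F₀ = 7.689 d. The eventual steady state is M_∞ = M₀·(F₁/F₀) = 249.2 × 82.80/32.41 = 636.65 kg.
The anomaly ΔM(t) = M(t) − M_∞ decays as ΔM₀·e^(−t/τ) with ΔM₀ = 249.2 − 636.65 = −387.4 kg.
At t = 2.98 d, e^(−t/τ) = e^(−0.3876) = 0.6787, so ΔM = −263.0 kg and M = 636.65 − 263.0 = 373.68 kg.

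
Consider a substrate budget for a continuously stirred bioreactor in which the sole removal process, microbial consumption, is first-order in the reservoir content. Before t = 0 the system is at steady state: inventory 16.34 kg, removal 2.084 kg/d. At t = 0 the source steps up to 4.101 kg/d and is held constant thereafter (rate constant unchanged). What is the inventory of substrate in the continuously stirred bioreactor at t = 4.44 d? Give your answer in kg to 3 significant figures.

23.2 kg

Residence time τ = M₀/F₀ = 7.841 d. The eventual steady state is M_∞ = M₀·(F₁/F₀) = 16.34 × 4.101/2.084 = 32.155 kg.
The anomaly ΔM(t) = M(t) − M_∞ decays as ΔM₀·e^(−t/τ) with ΔM₀ = 16.34 − 32.155 = −15.81 kg.
At t = 4.44 d, e^(−t/τ) = e^(−0.5663) = 0.5676, so ΔM = −8.977 kg and M = 32.155 − 8.977 = 23.178 kg.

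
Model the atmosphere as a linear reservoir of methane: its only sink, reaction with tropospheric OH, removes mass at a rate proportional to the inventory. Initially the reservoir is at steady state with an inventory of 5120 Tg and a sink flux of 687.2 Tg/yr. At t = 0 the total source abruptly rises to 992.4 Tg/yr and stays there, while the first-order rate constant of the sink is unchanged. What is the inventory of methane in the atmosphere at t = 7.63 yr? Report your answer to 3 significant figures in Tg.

6580 Tg

The sink rate constant is k = F₀/M₀ = 687.2/5120 = 0.1342 yr⁻¹.
Solving dM/dt = F₁ − kM with M(0) = M₀ gives M(t) = F₁/k + (M₀ − F₁/k)·e^(−kt).
F₁/k = 992.4/0.1342 = 7393.9 Tg; kt = 0.1342 × 7.63 = 1.024, e^(−kt) = 0.3591.
M(7.63) = 7393.9 + (5120 − 7393.9) × 0.3591 = 7393.9 − 816.6 = 6577.3 Tg.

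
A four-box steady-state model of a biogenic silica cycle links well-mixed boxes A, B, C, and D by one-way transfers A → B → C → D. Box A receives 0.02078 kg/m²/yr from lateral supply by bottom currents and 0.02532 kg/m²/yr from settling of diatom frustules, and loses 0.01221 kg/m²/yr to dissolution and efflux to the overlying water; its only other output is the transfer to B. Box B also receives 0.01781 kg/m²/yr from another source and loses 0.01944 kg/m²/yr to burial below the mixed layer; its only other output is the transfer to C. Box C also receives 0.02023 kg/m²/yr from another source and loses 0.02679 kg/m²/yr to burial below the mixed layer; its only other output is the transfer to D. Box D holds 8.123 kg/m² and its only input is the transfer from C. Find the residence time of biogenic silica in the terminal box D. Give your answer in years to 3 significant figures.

316 yr

Box A: F(A→B) = (0.02078 + 0.02532) − 0.01221 = 0.033890 kg/m²/yr.
Box B: F(B→C) = (0.033890 + 0.01781) − 0.01944 = 0.032260 kg/m²/yr.
Box C: F(C→D) = (0.032260 + 0.02023) − 0.02679 = 0.025700 kg/m²/yr.
Box D throughput = its input = 0.025700 kg/m²/yr; τ = 8.123 / 0.025700 = 316.1 yr.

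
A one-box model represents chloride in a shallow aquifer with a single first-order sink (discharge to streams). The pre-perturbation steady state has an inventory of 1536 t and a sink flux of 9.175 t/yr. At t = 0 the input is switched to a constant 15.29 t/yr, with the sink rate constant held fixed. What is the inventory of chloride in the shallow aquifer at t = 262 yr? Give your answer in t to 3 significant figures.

2350 t

τ = M₀/F₀ = 1536/9.175 = 167.4 yr; rate constant k = 1/τ.
New steady state M_∞ = F₁/k = F₁·τ = 15.29 × 167.4 = 2559.7 t.
M(t) = M_∞ + (M₀ − M_∞)·e^(−t/τ); t/τ = 262/167.4 = 1.565, so e^(−t/τ) = 0.2091.
M(t) = 2559.7 − 1024 × 0.2091 = 2345.7 t.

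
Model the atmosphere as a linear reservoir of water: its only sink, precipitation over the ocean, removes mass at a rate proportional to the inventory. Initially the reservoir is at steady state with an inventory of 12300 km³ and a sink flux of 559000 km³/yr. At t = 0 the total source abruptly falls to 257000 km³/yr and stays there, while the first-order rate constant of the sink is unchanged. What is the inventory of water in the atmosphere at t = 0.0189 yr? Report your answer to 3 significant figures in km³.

8470 km³

The sink rate constant is k = F₀/M₀ = 559000/12300 = 45.45 yr⁻¹.
Solving dM/dt = F₁ − kM with M(0) = M₀ gives M(t) = F₁/k + (M₀ − F₁/k)·e^(−kt).
F₁/k = 257000/45.45 = 5654.9 km³; kt = 45.45 × 0.0189 = 0.8590, e^(−kt) = 0.4236.
M(0.0189) = 5654.9 + (12300 − 5654.9) × 0.4236 = 5654.9 + 2815 = 8469.8 km³.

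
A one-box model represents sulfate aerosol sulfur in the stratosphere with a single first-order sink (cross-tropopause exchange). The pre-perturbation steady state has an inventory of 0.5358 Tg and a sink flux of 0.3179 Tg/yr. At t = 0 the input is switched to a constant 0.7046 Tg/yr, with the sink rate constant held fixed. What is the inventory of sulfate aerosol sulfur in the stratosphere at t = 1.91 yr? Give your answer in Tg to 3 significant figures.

0.978 Tg

Residence time τ = M₀/F₀ = 1.685 yr. The eventual steady state is M_∞ = M₀·(F₁/F₀) = 0.5358 × 0.7046/0.3179 = 1.1876 Tg.
The anomaly ΔM(t) = M(t) − M_∞ decays as ΔM₀·e^(−t/τ) with ΔM₀ = 0.5358 − 1.1876 = −0.6518 Tg.
At t = 1.91 yr, e^(−t/τ) = e^(−1.133) = 0.3220, so ΔM = −0.2099 Tg and M = 1.1876 − 0.2099 = 0.97770 Tg.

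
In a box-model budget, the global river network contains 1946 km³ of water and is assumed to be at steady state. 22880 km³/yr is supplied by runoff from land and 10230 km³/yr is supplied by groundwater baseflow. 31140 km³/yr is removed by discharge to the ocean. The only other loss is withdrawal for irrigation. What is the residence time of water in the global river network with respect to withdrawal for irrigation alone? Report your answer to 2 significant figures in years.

0.99 yr

At steady state ΣF_in = ΣF_out.
ΣF_in = 22880 + 10230 = 33110 km³/yr.
Withdrawal for irrigation flux = ΣF_in − (31140) = 33110 − 31140 = 1970 km³/yr.
τ = M / F = 1946 / 1970 = 0.9878 yr.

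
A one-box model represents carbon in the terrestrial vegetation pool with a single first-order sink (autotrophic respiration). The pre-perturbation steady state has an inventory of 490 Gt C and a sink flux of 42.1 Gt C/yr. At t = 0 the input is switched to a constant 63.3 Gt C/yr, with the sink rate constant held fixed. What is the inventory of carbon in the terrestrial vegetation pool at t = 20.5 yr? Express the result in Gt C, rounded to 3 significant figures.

The sink rate constant is k = F₀/M₀ = 42.1/490 = 0.08592 yr⁻¹.
Solving dM/dt = F₁ − kM with M(0) = M₀ gives M(t) = F₁/k + (M₀ − F₁/k)·e^(−kt).
F₁/k = 63.3/0.08592 = 736.75 Gt C; kt = 0.08592 × 20.5 = 1.761, e^(−kt) = 0.1718.
M(20.5) = 736.75 + (490 − 736.75) × 0.1718 = 736.75 − 42.40 = 694.35 Gt C.

694 Gt C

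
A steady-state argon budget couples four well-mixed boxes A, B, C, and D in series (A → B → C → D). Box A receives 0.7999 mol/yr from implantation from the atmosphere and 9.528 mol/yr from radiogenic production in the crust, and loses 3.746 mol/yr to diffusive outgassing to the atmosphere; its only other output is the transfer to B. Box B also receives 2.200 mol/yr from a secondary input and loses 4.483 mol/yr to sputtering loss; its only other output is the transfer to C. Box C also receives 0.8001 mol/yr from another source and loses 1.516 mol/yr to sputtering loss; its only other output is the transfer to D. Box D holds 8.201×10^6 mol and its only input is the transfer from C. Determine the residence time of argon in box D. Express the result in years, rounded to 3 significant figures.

Box A: F(A→B) = (0.7999 + 9.528) − 3.746 = 6.5819 mol/yr.
Box B: F(B→C) = (6.5819 + 2.200) − 4.483 = 4.2989 mol/yr.
Box C: F(C→D) = (4.2989 + 0.8001) − 1.516 = 3.5830 mol/yr.
Box D throughput = its input = 3.5830 mol/yr; τ = 8.201×10^6 / 3.5830 = 2.289×10^6 yr.

2.29×10^6 yr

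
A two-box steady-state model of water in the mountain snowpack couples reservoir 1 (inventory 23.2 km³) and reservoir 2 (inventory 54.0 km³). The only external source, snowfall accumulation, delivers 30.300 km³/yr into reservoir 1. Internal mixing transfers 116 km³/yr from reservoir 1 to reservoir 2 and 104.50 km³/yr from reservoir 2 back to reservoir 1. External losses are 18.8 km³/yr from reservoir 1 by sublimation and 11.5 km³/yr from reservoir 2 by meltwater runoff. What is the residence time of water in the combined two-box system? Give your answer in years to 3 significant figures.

2.55 yr

Treat the two boxes together as one reservoir: the mixing fluxes between them are internal recycling, so τ = ΣM / Σ(external losses).
M_total = 23.2 + 54.0 = 77.200 km³.
ΣF_external_out = 18.8 + 11.5 = 30.300 km³/yr.
τ = M_total / ΣF_ext = 77.200 / 30.300 = 2.548 yr.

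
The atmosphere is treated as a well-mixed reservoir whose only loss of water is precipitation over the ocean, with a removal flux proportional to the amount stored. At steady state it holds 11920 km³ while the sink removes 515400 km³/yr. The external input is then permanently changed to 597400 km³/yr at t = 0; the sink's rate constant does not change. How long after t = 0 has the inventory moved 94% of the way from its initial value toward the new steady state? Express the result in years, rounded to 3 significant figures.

0.0651 yr

τ = M₀/F₀ = 11920/515400 = 0.02313 yr.
The remaining gap fraction is e^(−t/τ); 94% covered ⇒ e^(−t/τ) = 0.0600.
t = −τ ln(0.0600) = 0.02313 × 2.813 = 0.06507 yr.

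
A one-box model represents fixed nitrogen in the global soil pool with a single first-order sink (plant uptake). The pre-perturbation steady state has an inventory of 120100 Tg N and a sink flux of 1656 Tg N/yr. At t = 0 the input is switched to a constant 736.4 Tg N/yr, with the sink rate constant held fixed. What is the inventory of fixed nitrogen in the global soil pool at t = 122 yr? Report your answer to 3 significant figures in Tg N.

65800 Tg N

τ = M₀/F₀ = 120100/1656 = 72.52 yr; rate constant k = 1/τ.
New steady state M_∞ = F₁/k = F₁·τ = 736.4 × 72.52 = 53407 Tg N.
M(t) = M_∞ + (M₀ − M_∞)·e^(−t/τ); t/τ = 122/72.52 = 1.682, so e^(−t/τ) = 0.1860.
M(t) = 53407 + 66690 × 0.1860 = 65809 Tg N.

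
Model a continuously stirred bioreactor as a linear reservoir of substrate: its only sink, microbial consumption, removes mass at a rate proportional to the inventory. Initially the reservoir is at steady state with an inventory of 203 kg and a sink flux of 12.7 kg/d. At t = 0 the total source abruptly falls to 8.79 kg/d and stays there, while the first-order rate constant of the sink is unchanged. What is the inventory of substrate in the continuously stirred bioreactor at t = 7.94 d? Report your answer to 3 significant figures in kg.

179 kg

The sink rate constant is k = F₀/M₀ = 12.7/203 = 0.06256 d⁻¹.
Solving dM/dt = F₁ − kM with M(0) = M₀ gives M(t) = F₁/k + (M₀ − F₁/k)·e^(−kt).
F₁/k = 8.79/0.06256 = 140.50 kg; kt = 0.06256 × 7.94 = 0.4967, e^(−kt) = 0.6085.
M(7.94) = 140.50 + (203 − 140.50) × 0.6085 = 140.50 + 38.03 = 178.53 kg.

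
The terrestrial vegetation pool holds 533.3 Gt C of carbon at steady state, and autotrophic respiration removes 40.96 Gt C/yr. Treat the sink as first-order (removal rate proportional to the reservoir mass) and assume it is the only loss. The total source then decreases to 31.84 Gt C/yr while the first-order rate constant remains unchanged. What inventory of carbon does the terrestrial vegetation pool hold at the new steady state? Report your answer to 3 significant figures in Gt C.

415 Gt C

Rate constant k = F/M = 40.96 / 533.3 = 0.07680 yr⁻¹.
At the new steady state, source = k·M_new ⇒ M_new = 31.84 / 0.07680 = 414.6 Gt C.
(Equivalently M_new = M × F_new/F_old = 533.3 × 31.84/40.96.)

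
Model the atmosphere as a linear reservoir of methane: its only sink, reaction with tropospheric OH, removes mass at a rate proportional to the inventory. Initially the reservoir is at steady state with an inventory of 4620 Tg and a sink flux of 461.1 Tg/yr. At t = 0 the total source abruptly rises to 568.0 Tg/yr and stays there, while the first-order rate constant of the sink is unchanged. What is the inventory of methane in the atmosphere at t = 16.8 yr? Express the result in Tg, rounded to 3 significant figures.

The sink rate constant is k = F₀/M₀ = 461.1/4620 = 0.09981 yr⁻¹.
Solving dM/dt = F₁ − kM with M(0) = M₀ gives M(t) = F₁/k + (M₀ − F₁/k)·e^(−kt).
F₁/k = 568.0/0.09981 = 5691.1 Tg; kt = 0.09981 × 16.8 = 1.677, e^(−kt) = 0.1870.
M(16.8) = 5691.1 + (4620 − 5691.1) × 0.1870 = 5691.1 − 200.3 = 5490.8 Tg.

5490 Tg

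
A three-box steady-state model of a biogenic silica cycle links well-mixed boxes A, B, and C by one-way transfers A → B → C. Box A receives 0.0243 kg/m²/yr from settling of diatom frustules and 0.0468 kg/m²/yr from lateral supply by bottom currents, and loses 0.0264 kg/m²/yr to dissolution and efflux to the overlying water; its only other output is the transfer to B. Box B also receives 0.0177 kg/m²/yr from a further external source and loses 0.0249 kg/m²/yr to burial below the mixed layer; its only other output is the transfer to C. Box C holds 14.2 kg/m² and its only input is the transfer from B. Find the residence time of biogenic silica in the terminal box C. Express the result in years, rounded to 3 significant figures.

Box A: F(A→B) = (0.0243 + 0.0468) − 0.0264 = 0.044700 kg/m²/yr.
Box B: F(B→C) = (0.044700 + 0.0177) − 0.0249 = 0.037500 kg/m²/yr.
Box C throughput = its input = 0.037500 kg/m²/yr; τ = 14.2 / 0.037500 = 378.7 yr.

379 yr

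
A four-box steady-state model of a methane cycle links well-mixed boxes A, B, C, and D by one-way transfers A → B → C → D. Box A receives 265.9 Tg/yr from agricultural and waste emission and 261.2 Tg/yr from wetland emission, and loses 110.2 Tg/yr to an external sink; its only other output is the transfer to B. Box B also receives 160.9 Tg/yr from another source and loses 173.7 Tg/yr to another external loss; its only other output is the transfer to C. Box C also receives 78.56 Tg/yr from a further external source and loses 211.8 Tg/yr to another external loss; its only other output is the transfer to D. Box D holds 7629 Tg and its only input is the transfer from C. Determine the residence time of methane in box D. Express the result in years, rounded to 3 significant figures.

Box A: F(A→B) = (265.9 + 261.2) − 110.2 = 416.90 Tg/yr.
Box B: F(B→C) = (416.90 + 160.9) − 173.7 = 404.10 Tg/yr.
Box C: F(C→D) = (404.10 + 78.56) − 211.8 = 270.86 Tg/yr.
Box D throughput = its input = 270.86 Tg/yr; τ = 7629 / 270.86 = 28.17 yr.

28.2 yr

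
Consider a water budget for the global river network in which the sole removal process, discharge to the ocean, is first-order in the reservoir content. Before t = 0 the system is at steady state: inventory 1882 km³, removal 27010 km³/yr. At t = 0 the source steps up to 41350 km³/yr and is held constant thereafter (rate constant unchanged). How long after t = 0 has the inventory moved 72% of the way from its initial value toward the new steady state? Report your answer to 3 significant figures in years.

0.0887 yr

τ = M₀/F₀ = 1882/27010 = 0.06968 yr.
The remaining gap fraction is e^(−t/τ); 72% covered ⇒ e^(−t/τ) = 0.280.
t = −τ ln(0.280) = 0.06968 × 1.273 = 0.08870 yr.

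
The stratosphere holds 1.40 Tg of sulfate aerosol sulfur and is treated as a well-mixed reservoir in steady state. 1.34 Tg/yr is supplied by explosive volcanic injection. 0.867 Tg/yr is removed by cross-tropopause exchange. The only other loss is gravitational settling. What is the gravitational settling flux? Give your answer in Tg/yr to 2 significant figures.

At steady state ΣF_in = ΣF_out.
ΣF_in = 1.3400 Tg/yr.
Gravitational settling flux = ΣF_in − (0.867) = 1.3400 − 0.8670 = 0.4730 Tg/yr.

0.47 Tg/yr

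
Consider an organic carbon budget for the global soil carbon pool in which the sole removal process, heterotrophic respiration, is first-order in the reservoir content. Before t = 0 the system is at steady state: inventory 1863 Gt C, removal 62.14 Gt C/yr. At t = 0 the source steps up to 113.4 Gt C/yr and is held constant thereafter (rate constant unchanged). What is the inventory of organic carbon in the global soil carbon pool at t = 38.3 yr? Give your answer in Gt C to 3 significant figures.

The sink rate constant is k = F₀/M₀ = 62.14/1863 = 0.03335 yr⁻¹.
Solving dM/dt = F₁ − kM with M(0) = M₀ gives M(t) = F₁/k + (M₀ − F₁/k)·e^(−kt).
F₁/k = 113.4/0.03335 = 3399.8 Gt C; kt = 0.03335 × 38.3 = 1.277, e^(−kt) = 0.2787.
M(38.3) = 3399.8 + (1863 − 3399.8) × 0.2787 = 3399.8 − 428.4 = 2971.4 Gt C.

2970 Gt C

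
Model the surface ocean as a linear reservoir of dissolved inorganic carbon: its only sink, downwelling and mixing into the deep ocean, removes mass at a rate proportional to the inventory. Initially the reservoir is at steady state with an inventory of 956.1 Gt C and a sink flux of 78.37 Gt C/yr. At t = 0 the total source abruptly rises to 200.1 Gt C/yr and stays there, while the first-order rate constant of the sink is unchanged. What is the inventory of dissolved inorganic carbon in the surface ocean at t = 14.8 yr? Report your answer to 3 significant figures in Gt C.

2000 Gt C

The sink rate constant is k = F₀/M₀ = 78.37/956.1 = 0.08197 yr⁻¹.
Solving dM/dt = F₁ − kM with M(0) = M₀ gives M(t) = F₁/k + (M₀ − F₁/k)·e^(−kt).
F₁/k = 200.1/0.08197 = 2441.2 Gt C; kt = 0.08197 × 14.8 = 1.213, e^(−kt) = 0.2973.
M(14.8) = 2441.2 + (956.1 − 2441.2) × 0.2973 = 2441.2 − 441.5 = 1999.7 Gt C.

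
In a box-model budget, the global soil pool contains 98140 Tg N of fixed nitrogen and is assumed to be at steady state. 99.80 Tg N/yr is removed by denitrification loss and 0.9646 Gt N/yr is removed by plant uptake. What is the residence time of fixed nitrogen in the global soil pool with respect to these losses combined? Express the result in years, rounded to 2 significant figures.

92 yr

Convert the plant uptake flux: 0.9646 Gt N/yr = 964.6 Tg N/yr.
Total removal = 99.80 + 964.6 = 1064.4 Tg N/yr.
τ = M / ΣF_out = 98140 / 1064.4 = 92.20 yr.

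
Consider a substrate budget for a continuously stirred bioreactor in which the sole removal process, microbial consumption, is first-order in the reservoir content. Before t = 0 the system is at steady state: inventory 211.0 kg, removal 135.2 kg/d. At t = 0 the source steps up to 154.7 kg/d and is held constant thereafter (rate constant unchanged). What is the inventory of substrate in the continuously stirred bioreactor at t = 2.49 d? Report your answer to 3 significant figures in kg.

τ = M₀/F₀ = 211.0/135.2 = 1.561 d; rate constant k = 1/τ.
New steady state M_∞ = F₁/k = F₁·τ = 154.7 × 1.561 = 241.43 kg.
M(t) = M_∞ + (M₀ − M_∞)·e^(−t/τ); t/τ = 2.49/1.561 = 1.595, so e^(−t/τ) = 0.2028.
M(t) = 241.43 − 30.43 × 0.2028 = 235.26 kg.

235 kg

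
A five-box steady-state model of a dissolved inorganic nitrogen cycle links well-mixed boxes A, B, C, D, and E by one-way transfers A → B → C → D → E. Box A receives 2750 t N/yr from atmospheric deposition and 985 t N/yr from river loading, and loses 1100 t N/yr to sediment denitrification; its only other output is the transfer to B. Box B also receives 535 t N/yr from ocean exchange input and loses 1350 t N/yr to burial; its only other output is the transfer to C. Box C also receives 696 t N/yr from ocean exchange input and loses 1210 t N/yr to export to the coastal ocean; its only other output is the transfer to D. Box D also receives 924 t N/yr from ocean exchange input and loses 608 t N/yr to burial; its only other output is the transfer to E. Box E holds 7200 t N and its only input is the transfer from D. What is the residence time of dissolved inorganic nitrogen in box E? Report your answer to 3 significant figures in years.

Box A: F(A→B) = (2750 + 985) − 1100 = 2635.0 t N/yr.
Box B: F(B→C) = (2635.0 + 535) − 1350 = 1820.0 t N/yr.
Box C: F(C→D) = (1820.0 + 696) − 1210 = 1306.0 t N/yr.
Box D: F(D→E) = (1306.0 + 924) − 608 = 1622.0 t N/yr.
Box E throughput = its input = 1622.0 t N/yr; τ = 7200 / 1622.0 = 4.439 yr.

4.44 yr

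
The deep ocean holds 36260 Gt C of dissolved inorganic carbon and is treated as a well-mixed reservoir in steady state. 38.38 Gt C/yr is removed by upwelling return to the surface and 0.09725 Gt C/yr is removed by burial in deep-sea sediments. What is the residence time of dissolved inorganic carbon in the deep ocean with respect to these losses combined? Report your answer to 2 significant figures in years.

Total removal = 38.38 + 0.09725 = 38.477 Gt C/yr.
τ = M / ΣF_out = 36260 / 38.477 = 942.4 yr.

940 yr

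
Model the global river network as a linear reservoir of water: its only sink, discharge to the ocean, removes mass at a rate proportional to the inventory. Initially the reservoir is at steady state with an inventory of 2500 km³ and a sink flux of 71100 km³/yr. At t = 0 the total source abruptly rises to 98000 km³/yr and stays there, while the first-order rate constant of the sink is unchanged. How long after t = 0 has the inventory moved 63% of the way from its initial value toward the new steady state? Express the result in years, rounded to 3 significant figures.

0.0350 yr

τ = M₀/F₀ = 2500/71100 = 0.03516 yr.
The remaining gap fraction is e^(−t/τ); 63% covered ⇒ e^(−t/τ) = 0.370.
t = −τ ln(0.370) = 0.03516 × 0.9943 = 0.03496 yr.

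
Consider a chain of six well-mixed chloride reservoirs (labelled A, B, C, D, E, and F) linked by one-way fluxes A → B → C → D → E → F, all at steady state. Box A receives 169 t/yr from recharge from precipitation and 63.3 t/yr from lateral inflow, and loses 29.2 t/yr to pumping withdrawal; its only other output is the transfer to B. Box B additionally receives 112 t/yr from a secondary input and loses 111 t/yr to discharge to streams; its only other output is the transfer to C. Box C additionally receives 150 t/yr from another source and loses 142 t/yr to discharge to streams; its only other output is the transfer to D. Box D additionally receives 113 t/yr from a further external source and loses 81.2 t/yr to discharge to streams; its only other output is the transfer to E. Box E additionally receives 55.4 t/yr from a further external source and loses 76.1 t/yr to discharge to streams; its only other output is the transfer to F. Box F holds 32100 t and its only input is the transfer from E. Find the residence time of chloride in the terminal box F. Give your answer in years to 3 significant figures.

Box A: F(A→B) = (169 + 63.3) − 29.2 = 203.10 t/yr.
Box B: F(B→C) = (203.10 + 112) − 111 = 204.10 t/yr.
Box C: F(C→D) = (204.10 + 150) − 142 = 212.10 t/yr.
Box D: F(D→E) = (212.10 + 113) − 81.2 = 243.90 t/yr.
Box E: F(E→F) = (243.90 + 55.4) − 76.1 = 223.20 t/yr.
Box F throughput = its input = 223.20 t/yr; τ = 32100 / 223.20 = 143.8 yr.

144 yr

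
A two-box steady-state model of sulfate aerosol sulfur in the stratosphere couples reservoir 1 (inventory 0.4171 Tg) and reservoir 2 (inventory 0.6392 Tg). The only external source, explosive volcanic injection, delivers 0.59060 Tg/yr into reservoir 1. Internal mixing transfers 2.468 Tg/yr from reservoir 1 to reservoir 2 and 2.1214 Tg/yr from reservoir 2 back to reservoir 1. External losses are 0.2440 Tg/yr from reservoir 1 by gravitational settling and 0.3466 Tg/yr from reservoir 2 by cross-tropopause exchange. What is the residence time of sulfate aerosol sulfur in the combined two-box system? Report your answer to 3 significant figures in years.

For the system as a whole, the A↔B exchange is internal and contributes nothing to the throughput; only the external sinks remove mass.
M_total = 0.4171 + 0.6392 = 1.0563 Tg.
ΣF_external_out = 0.2440 + 0.3466 = 0.59060 Tg/yr.
τ = M_total / ΣF_ext = 1.0563 / 0.59060 = 1.789 yr.

1.79 yr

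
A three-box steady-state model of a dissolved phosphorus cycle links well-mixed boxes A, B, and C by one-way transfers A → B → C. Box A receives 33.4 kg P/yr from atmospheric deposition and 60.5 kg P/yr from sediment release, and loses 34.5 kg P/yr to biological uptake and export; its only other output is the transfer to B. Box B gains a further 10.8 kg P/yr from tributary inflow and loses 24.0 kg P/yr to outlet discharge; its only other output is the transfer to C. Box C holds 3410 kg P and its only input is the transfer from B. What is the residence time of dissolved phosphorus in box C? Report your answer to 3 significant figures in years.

Box A: F(A→B) = (33.4 + 60.5) − 34.5 = 59.400 kg P/yr.
Box B: F(B→C) = (59.400 + 10.8) − 24.0 = 46.200 kg P/yr.
Box C throughput = its input = 46.200 kg P/yr; τ = 3410 / 46.200 = 73.81 yr.

73.8 yr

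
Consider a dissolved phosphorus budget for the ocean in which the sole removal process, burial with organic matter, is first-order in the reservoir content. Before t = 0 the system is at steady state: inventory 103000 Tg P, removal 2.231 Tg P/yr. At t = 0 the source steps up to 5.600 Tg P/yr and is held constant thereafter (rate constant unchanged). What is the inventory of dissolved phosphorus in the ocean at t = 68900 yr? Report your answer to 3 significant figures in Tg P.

224000 Tg P

τ = M₀/F₀ = 103000/2.231 = 46170 yr; rate constant k = 1/τ.
New steady state M_∞ = F₁/k = F₁·τ = 5.600 × 46170 = 258540 Tg P.
M(t) = M_∞ + (M₀ − M_∞)·e^(−t/τ); t/τ = 68900/46170 = 1.492, so e^(−t/τ) = 0.2248.
M(t) = 258540 − 155500 × 0.2248 = 223570 Tg P.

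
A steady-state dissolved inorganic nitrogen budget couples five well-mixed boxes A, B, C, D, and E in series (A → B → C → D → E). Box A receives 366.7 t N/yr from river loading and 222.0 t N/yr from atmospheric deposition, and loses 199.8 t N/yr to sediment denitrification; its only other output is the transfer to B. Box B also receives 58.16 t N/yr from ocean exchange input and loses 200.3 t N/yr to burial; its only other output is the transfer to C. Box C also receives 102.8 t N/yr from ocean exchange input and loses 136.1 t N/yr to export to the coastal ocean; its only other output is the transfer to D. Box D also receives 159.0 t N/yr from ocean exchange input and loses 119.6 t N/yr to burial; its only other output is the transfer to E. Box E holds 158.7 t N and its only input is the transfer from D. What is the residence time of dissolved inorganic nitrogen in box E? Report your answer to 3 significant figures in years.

Box A: F(A→B) = (366.7 + 222.0) − 199.8 = 388.90 t N/yr.
Box B: F(B→C) = (388.90 + 58.16) − 200.3 = 246.76 t N/yr.
Box C: F(C→D) = (246.76 + 102.8) − 136.1 = 213.46 t N/yr.
Box D: F(D→E) = (213.46 + 159.0) − 119.6 = 252.86 t N/yr.
Box E throughput = its input = 252.86 t N/yr; τ = 158.7 / 252.86 = 0.6276 yr.

0.628 yr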